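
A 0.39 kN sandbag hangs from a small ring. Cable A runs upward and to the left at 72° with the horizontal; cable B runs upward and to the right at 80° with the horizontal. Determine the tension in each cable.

T_A = 0.1443 kN, T_B = 0.2567 kN

ΣF_x = 0: −T_A·cos72° + T_B·cos80° = 0 → T_B = 1.77956·T_A.
ΣF_y = 0: T_A·sin72° + T_B·sin80° = 0.39.
Substitute: T_A·(0.951057 + 1.77956·0.984808) = 0.39 → T_A = 0.144253 ≈ 0.1443 kN.
Then T_B = 1.77956 × 0.144253 = 0.2567 kN.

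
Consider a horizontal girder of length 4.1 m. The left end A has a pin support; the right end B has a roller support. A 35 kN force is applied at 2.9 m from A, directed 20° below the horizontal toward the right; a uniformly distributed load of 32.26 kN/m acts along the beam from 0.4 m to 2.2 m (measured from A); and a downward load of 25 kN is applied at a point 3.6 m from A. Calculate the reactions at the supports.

A_x = -32.89 kN, A_y = 46.21 kN, B_y = 48.83 kN

Resultant of the distributed load: 32.26 × 1.8 = 58.068 kN at 1.3 m from A.
ΣM about A: B_y·4.1 − 35·sin20°·2.9 − (32.26·1.8)·1.3 − 25·3.6 = 0 → B_y = 200.203/4.1 = 48.83 kN.
ΣF_y = 0: A_y + 48.83 − 35·sin20° − 32.26·1.8 − 25 = 0 → A_y = 46.21 kN.
ΣF_x = 0: A_x + 35·cos20° = 0 → A_x = -32.89 kN.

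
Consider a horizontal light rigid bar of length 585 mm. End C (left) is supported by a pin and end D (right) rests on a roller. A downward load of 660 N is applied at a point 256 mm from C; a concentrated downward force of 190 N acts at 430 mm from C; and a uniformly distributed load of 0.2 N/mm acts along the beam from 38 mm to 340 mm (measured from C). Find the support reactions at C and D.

C_x = 0, C_y = 462.4 N, D_y = 448.0 N

Resultant of the distributed load: 0.2 × 302 = 60.4 N at 189 mm from C.
Taking moments about C: D_y·585 − 660·256 − 190·430 − (0.2·302)·189 = 0 → D_y = 262075.6/585 = 447.992 ≈ 448.0 N.
ΣF_y = 0: C_y + 447.992 − 660 − 190 − 0.2·302 = 0 → C_y = 462.4 N.
ΣF_x = 0: no horizontal applied forces, so C_x = 0.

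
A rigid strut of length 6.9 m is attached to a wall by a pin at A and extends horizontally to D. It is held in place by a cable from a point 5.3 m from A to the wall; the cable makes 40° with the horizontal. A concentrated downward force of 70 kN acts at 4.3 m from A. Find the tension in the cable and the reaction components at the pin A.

ΣM about A: T·sin40°·5.3 − 70·4.3 = 0 → T = 301/(5.3·0.642788) = 88.3533 ≈ 88.35 kN.
ΣF_x = 0: A_x − T·cos40° = 0 → A_x = 88.3533 × 0.766044 = 67.68 kN.
ΣF_y = 0: A_y + T·sin40° − 70 = 0 → A_y = 70 − 88.3533 × 0.642788 = 13.21 kN.

T = 88.35 kN, A_x = 67.68 kN, A_y = 13.21 kN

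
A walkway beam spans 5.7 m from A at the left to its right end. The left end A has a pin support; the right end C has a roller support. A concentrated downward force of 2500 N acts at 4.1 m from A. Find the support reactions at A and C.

A_x = 0, A_y = 701.8 N, C_y = 1798 N

Taking moments about A: C_y·5.7 − 2500·4.1 = 0 → C_y = 10250/5.7 = 1798.25 ≈ 1798 N.
ΣF_y = 0: A_y + 1798.25 − 2500 = 0 → A_y = 701.8 N.
ΣF_x = 0: no horizontal applied forces, so A_x = 0.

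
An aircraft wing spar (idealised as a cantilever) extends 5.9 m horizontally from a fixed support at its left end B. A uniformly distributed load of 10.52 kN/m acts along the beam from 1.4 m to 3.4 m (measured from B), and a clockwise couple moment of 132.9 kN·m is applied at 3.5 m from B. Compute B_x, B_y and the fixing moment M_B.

B_x = 0, B_y = 21.04 kN, M_B = 183.4 kN·m

Resultant of the distributed load: 10.52 × 2 = 21.04 kN at 2.4 m from B.
ΣF_x = 0: B_x = 0.
ΣF_y = 0: B_y − 10.52·2 = 0 → B_y = 21.04 kN.
ΣM about B: M_B − (10.52·2)·2.4 − 132.9 = 0 → M_B = 183.4 kN·m.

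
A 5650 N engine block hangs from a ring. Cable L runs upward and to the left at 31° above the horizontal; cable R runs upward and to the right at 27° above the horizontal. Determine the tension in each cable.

ΣF_x = 0: −T_L·cos31° + T_R·cos27° = 0 → T_R = 0.962021·T_L.
ΣF_y = 0: T_L·sin31° + T_R·sin27° = 5650.
Substitute: T_L·(0.515038 + 0.962021·0.45399) = 5650 → T_L = 5936.21 ≈ 5936 N.
Then T_R = 0.962021 × 5936.21 = 5711 N.

T_L = 5936 N, T_R = 5711 N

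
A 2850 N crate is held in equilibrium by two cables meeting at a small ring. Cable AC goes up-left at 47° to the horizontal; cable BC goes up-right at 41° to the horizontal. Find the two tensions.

ΣF_x = 0: −T_AC·cos47° + T_BC·cos41° = 0 → T_BC = 0.903657·T_AC.
ΣF_y = 0: T_AC·sin47° + T_BC·sin41° = 2850.
Substitute: T_AC·(0.731354 + 0.903657·0.656059) = 2850 → T_AC = 2152.23 ≈ 2152 N.
Then T_BC = 0.903657 × 2152.23 = 1945 N.

T_AC = 2152 N, T_BC = 1945 N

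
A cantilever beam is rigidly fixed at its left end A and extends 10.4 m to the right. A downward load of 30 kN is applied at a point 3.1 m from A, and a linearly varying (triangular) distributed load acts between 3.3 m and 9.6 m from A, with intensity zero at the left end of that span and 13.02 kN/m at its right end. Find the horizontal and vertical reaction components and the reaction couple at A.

A_x = 0, A_y = 71.01 kN, M_A = 400.6 kN·m

Resultant of the triangular load: ½ × 13.02 × 6.3 = 41.013 kN, acting at 7.5 m from A (one-third of the span from the peak).
ΣF_x = 0: A_x = 0.
ΣF_y = 0: A_y − 30 − ½·13.02·6.3 = 0 → A_y = 71.01 kN.
ΣM about A: M_A − 30·3.1 − (½·13.02·6.3)·7.5 = 0 → M_A = 400.6 kN·m.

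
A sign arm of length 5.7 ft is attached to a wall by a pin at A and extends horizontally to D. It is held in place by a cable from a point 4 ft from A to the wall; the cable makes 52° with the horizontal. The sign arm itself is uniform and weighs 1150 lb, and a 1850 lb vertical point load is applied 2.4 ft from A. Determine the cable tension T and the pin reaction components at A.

T = 2448 lb, A_x = 1507 lb, A_y = 1071 lb

ΣM about A: T·sin52°·4 − 1150·2.85 − 1850·2.4 = 0 → T = 7717.5/(4·0.788011) = 2448.41 ≈ 2448 lb.
ΣF_x = 0: A_x − T·cos52° = 0 → A_x = 2448.41 × 0.615661 = 1507 lb.
ΣF_y = 0: A_y + T·sin52° − 1150 − 1850 = 0 → A_y = 3000 − 2448.41 × 0.788011 = 1071 lb.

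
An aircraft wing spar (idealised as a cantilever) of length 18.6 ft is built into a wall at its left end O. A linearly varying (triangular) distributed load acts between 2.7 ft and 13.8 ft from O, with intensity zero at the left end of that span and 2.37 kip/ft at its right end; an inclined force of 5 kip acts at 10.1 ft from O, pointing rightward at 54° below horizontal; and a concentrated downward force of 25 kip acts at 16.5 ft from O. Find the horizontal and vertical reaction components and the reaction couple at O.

Resultant of the triangular load: ½ × 2.37 × 11.1 = 13.1535 kip, acting at 10.1 ft from O (one-third of the span from the peak).
ΣF_x = 0: O_x + 5·cos54° = 0 → O_x = -2.939 kip.
ΣF_y = 0: O_y − ½·2.37·11.1 − 5·sin54° − 25 = 0 → O_y = 42.20 kip.
ΣM about O: M_O − (½·2.37·11.1)·10.1 − 5·sin54°·10.1 − 25·16.5 = 0 → M_O = 586.2 kip·ft.

O_x = -2.939 kip, O_y = 42.20 kip, M_O = 586.2 kip·ft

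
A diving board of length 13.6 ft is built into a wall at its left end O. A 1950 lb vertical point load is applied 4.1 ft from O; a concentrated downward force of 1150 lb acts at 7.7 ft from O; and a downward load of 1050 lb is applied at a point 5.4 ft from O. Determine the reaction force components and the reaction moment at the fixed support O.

O_x = 0, O_y = 4150 lb, M_O = 22520 lb·ft

ΣF_x = 0: O_x = 0.
ΣF_y = 0: O_y − 1950 − 1150 − 1050 = 0 → O_y = 4150 lb.
ΣM about O: M_O − 1950·4.1 − 1150·7.7 − 1050·5.4 = 0 → M_O = 22520 lb·ft.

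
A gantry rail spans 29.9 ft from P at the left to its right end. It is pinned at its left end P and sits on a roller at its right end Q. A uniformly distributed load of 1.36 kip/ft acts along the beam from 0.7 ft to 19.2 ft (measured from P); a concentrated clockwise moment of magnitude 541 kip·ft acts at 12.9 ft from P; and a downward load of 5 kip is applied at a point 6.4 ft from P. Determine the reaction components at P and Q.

P_x = 0, P_y = 2.623 kip, Q_y = 27.54 kip

Resultant of the distributed load: 1.36 × 18.5 = 25.16 kip at 9.95 ft from P.
ΣM about P: Q_y·29.9 − (1.36·18.5)·9.95 − 541 − 5·6.4 = 0 → Q_y = 823.342/29.9 = 27.5365 ≈ 27.54 kip.
ΣF_y = 0: P_y + 27.5365 − 1.36·18.5 − 5 = 0 → P_y = 2.623 kip.
ΣF_x = 0: no horizontal applied forces, so P_x = 0.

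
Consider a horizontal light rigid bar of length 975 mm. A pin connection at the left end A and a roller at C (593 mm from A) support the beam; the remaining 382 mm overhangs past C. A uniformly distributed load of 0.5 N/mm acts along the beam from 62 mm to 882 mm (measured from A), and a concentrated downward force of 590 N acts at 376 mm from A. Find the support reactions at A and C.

A_x = 0, A_y = 299.6 N, C_y = 700.4 N

Resultant of the distributed load: 0.5 × 820 = 410 N at 472 mm from A.
ΣM about A: C_y·593 − (0.5·820)·472 − 590·376 = 0 → C_y = 415360/593 = 700.438 ≈ 700.4 N.
ΣF_y = 0: A_y + 700.438 − 0.5·820 − 590 = 0 → A_y = 299.6 N.
ΣF_x = 0: no horizontal applied forces, so A_x = 0.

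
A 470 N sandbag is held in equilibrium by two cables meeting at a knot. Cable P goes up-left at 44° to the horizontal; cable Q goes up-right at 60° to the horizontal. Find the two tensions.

ΣF_x = 0: −T_P·cos44° + T_Q·cos60° = 0 → T_Q = 1.43868·T_P.
ΣF_y = 0: T_P·sin44° + T_Q·sin60° = 470.
Substitute: T_P·(0.694658 + 1.43868·0.866025) = 470 → T_P = 242.194 ≈ 242.2 N.
Then T_Q = 1.43868 × 242.194 = 348.4 N.

T_P = 242.2 N, T_Q = 348.4 N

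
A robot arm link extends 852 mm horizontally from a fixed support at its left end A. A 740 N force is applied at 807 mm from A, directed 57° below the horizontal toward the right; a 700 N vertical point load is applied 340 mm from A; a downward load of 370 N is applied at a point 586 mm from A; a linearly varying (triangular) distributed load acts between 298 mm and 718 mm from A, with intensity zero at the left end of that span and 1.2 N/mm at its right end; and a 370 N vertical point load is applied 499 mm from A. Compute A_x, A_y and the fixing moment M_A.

A_x = -403.0 N, A_y = 2313 N, M_A = 1286000 N·mm

Resultant of the triangular load: ½ × 1.2 × 420 = 252 N, acting at 578 mm from A (one-third of the span from the peak).
ΣF_x = 0: A_x + 740·cos57° = 0 → A_x = -403.0 N.
ΣF_y = 0: A_y − 740·sin57° − 700 − 370 − ½·1.2·420 − 370 = 0 → A_y = 2313 N.
ΣM about A: M_A − 740·sin57°·807 − 700·340 − 370·586 − (½·1.2·420)·578 − 370·499 = 0 → M_A = 1286000 N·mm.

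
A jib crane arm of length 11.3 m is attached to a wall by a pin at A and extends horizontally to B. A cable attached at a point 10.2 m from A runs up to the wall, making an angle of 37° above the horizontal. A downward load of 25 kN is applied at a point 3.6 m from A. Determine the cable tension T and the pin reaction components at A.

T = 14.66 kN, A_x = 11.71 kN, A_y = 16.18 kN

ΣM about A: T·sin37°·10.2 − 25·3.6 = 0 → T = 90/(10.2·0.601815) = 14.6615 ≈ 14.66 kN.
ΣF_x = 0: A_x − T·cos37° = 0 → A_x = 14.6615 × 0.798636 = 11.71 kN.
ΣF_y = 0: A_y + T·sin37° − 25 = 0 → A_y = 25 − 14.6615 × 0.601815 = 16.18 kN.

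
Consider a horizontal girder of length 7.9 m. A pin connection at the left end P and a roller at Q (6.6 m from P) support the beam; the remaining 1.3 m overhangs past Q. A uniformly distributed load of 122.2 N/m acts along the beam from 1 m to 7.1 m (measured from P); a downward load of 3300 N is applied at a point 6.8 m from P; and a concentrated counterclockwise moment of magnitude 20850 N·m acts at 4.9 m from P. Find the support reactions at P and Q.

P_x = 0, P_y = 3347 N, Q_y = 698.3 N

Resultant of the distributed load: 122.2 × 6.1 = 745.42 N at 4.05 m from P.
Moments about P: Q_y·6.6 − (122.2·6.1)·4.05 − 3300·6.8 + 20850 = 0 → Q_y = 4608.951/6.6 = 698.326 ≈ 698.3 N.
ΣF_y = 0: P_y + 698.326 − 122.2·6.1 − 3300 = 0 → P_y = 3347 N.
ΣF_x = 0: no horizontal applied forces, so P_x = 0.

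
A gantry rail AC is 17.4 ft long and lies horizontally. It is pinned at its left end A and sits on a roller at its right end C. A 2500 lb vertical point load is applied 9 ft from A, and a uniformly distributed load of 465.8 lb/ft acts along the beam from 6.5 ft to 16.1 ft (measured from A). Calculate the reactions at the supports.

A_x = 0, A_y = 2775 lb, C_y = 4197 lb

Resultant of the distributed load: 465.8 × 9.6 = 4471.68 lb at 11.3 ft from A.
ΣM about A: C_y·17.4 − 2500·9 − (465.8·9.6)·11.3 = 0 → C_y = 73029.984/17.4 = 4197.13 ≈ 4197 lb.
ΣF_y = 0: A_y + 4197.13 − 2500 − 465.8·9.6 = 0 → A_y = 2775 lb.
ΣF_x = 0: no horizontal applied forces, so A_x = 0.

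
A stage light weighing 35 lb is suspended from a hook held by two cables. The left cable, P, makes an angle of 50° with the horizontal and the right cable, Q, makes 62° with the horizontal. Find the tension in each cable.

ΣF_x = 0: −T_P·cos50° + T_Q·cos62° = 0 → T_Q = 1.36917·T_P.
ΣF_y = 0: T_P·sin50° + T_Q·sin62° = 35.
Substitute: T_P·(0.766044 + 1.36917·0.882948) = 35 → T_P = 17.722 ≈ 17.72 lb.
Then T_Q = 1.36917 × 17.722 = 24.26 lb.

T_P = 17.72 lb, T_Q = 24.26 lb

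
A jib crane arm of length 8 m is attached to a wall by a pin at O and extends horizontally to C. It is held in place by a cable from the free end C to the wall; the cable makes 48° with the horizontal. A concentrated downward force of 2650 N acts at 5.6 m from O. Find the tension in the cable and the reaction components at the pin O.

ΣM about O: T·sin48°·8 − 2650·5.6 = 0 → T = 14840/(8·0.743145) = 2496.15 ≈ 2496 N.
ΣF_x = 0: O_x − T·cos48° = 0 → O_x = 2496.15 × 0.669131 = 1670 N.
ΣF_y = 0: O_y + T·sin48° − 2650 = 0 → O_y = 2650 − 2496.15 × 0.743145 = 795.0 N.

T = 2496 N, O_x = 1670 N, O_y = 795.0 N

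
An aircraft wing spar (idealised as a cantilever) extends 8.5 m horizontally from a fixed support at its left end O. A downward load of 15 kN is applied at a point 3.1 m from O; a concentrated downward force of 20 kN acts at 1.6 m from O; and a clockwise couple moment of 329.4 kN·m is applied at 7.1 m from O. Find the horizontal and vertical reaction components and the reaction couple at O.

O_x = 0, O_y = 35.00 kN, M_O = 407.9 kN·m

ΣF_x = 0: O_x = 0.
ΣF_y = 0: O_y − 15 − 20 = 0 → O_y = 35.00 kN.
ΣM about O: M_O − 15·3.1 − 20·1.6 − 329.4 = 0 → M_O = 407.9 kN·m.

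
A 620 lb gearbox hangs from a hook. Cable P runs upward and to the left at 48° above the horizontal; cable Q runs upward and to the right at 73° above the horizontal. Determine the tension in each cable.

T_P = 211.5 lb, T_Q = 484.0 lb

ΣF_x = 0: −T_P·cos48° + T_Q·cos73° = 0 → T_Q = 2.28863·T_P.
ΣF_y = 0: T_P·sin48° + T_Q·sin73° = 620.
Substitute: T_P·(0.743145 + 2.28863·0.956305) = 620 → T_P = 211.476 ≈ 211.5 lb.
Then T_Q = 2.28863 × 211.476 = 484.0 lb.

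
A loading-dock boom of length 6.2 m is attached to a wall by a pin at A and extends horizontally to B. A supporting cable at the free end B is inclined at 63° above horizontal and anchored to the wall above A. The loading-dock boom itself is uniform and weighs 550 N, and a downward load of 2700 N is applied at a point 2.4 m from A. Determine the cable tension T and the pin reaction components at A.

T = 1482 N, A_x = 672.7 N, A_y = 1930 N

ΣM about A: T·sin63°·6.2 − 550·3.1 − 2700·2.4 = 0 → T = 8185/(6.2·0.891007) = 1481.65 ≈ 1482 N.
ΣF_x = 0: A_x − T·cos63° = 0 → A_x = 1481.65 × 0.45399 = 672.7 N.
ΣF_y = 0: A_y + T·sin63° − 550 − 2700 = 0 → A_y = 3250 − 1481.65 × 0.891007 = 1930 N.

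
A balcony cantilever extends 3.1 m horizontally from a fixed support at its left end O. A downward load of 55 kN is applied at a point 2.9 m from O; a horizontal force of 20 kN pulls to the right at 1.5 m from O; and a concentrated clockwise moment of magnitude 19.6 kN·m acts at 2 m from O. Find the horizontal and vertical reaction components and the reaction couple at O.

O_x = -20.00 kN, O_y = 55.00 kN, M_O = 179.1 kN·m

ΣF_x = 0: O_x + 20 = 0 → O_x = -20.00 kN.
ΣF_y = 0: O_y − 55 = 0 → O_y = 55.00 kN.
ΣM about O: M_O − 55·2.9 − 19.6 = 0 → M_O = 179.1 kN·m.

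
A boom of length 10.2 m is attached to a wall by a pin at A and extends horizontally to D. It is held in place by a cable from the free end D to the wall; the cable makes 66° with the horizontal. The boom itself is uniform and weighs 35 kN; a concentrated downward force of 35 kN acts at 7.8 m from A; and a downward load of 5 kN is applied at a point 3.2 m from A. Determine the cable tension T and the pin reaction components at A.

ΣM about A: T·sin66°·10.2 − 35·5.1 − 35·7.8 − 5·3.2 = 0 → T = 467.5/(10.2·0.913545) = 50.1709 ≈ 50.17 kN.
ΣF_x = 0: A_x − T·cos66° = 0 → A_x = 50.1709 × 0.406737 = 20.41 kN.
ΣF_y = 0: A_y + T·sin66° − 35 − 35 − 5 = 0 → A_y = 75 − 50.1709 × 0.913545 = 29.17 kN.

T = 50.17 kN, A_x = 20.41 kN, A_y = 29.17 kN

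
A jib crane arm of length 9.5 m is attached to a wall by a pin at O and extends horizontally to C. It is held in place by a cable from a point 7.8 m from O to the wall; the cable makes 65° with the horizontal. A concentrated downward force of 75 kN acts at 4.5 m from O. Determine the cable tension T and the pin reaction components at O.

ΣM about O: T·sin65°·7.8 − 75·4.5 = 0 → T = 337.5/(7.8·0.906308) = 47.7423 ≈ 47.74 kN.
ΣF_x = 0: O_x − T·cos65° = 0 → O_x = 47.7423 × 0.422618 = 20.18 kN.
ΣF_y = 0: O_y + T·sin65° − 75 = 0 → O_y = 75 − 47.7423 × 0.906308 = 31.73 kN.

T = 47.74 kN, O_x = 20.18 kN, O_y = 31.73 kN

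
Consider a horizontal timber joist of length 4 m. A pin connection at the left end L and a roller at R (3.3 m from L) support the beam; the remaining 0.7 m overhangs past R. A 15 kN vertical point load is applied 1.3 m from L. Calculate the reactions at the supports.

Moments about L: R_y·3.3 − 15·1.3 = 0 → R_y = 19.5/3.3 = 5.90909 ≈ 5.909 kN.
ΣF_y = 0: L_y + 5.90909 − 15 = 0 → L_y = 9.091 kN.
ΣF_x = 0: no horizontal applied forces, so L_x = 0.

L_x = 0, L_y = 9.091 kN, R_y = 5.909 kN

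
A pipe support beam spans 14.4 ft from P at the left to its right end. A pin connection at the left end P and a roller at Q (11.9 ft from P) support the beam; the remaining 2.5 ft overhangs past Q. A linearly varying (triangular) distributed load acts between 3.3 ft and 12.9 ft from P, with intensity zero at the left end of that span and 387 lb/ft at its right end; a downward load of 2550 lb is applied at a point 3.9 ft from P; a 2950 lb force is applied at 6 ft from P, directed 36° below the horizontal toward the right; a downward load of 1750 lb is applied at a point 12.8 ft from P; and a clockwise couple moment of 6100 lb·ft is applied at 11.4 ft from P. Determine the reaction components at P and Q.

Resultant of the triangular load: ½ × 387 × 9.6 = 1857.6 lb, acting at 9.7 ft from P (one-third of the span from the peak).
Taking moments about P: Q_y·11.9 − (½·387·9.6)·9.7 − 2550·3.9 − 2950·sin36°·6 − 1750·12.8 − 6100 = 0 → Q_y = 66867.5/11.9 = 5619.12 ≈ 5619 lb.
ΣF_y = 0: P_y + 5619.12 − ½·387·9.6 − 2550 − 2950·sin36° − 1750 = 0 → P_y = 2272 lb.
ΣF_x = 0: P_x + 2950·cos36° = 0 → P_x = -2387 lb.

P_x = -2387 lb, P_y = 2272 lb, Q_y = 5619 lb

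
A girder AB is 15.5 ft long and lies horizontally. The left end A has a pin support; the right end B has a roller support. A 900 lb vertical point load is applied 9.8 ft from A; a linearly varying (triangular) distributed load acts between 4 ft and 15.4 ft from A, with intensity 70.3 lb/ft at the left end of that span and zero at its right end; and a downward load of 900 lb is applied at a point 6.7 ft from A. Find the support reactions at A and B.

A_x = 0, A_y = 1041 lb, B_y = 1160 lb

Resultant of the triangular load: ½ × 70.3 × 11.4 = 400.71 lb, acting at 7.8 ft from A (one-third of the span from the peak).
ΣM about A: B_y·15.5 − 900·9.8 − (½·70.3·11.4)·7.8 − 900·6.7 = 0 → B_y = 17975.538/15.5 = 1159.71 ≈ 1160 lb.
ΣF_y = 0: A_y + 1159.71 − 900 − ½·70.3·11.4 − 900 = 0 → A_y = 1041 lb.
ΣF_x = 0: no horizontal applied forces, so A_x = 0.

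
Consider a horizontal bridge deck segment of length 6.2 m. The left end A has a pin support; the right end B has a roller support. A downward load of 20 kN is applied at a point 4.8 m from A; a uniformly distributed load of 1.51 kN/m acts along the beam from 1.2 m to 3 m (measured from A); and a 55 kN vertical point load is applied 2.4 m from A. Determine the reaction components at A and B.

A_x = 0, A_y = 40.02 kN, B_y = 37.69 kN

Resultant of the distributed load: 1.51 × 1.8 = 2.718 kN at 2.1 m from A.
ΣM about A: B_y·6.2 − 20·4.8 − (1.51·1.8)·2.1 − 55·2.4 = 0 → B_y = 233.7078/6.2 = 37.6948 ≈ 37.69 kN.
ΣF_y = 0: A_y + 37.6948 − 20 − 1.51·1.8 − 55 = 0 → A_y = 40.02 kN.
ΣF_x = 0: no horizontal applied forces, so A_x = 0.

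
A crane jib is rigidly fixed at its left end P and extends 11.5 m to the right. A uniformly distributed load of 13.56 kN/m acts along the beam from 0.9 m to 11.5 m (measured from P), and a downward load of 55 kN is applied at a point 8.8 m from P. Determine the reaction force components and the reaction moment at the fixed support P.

P_x = 0, P_y = 198.7 kN, M_P = 1375 kN·m

Resultant of the distributed load: 13.56 × 10.6 = 143.736 kN at 6.2 m from P.
ΣF_x = 0: P_x = 0.
ΣF_y = 0: P_y − 13.56·10.6 − 55 = 0 → P_y = 198.7 kN.
ΣM about P: M_P − (13.56·10.6)·6.2 − 55·8.8 = 0 → M_P = 1375 kN·m.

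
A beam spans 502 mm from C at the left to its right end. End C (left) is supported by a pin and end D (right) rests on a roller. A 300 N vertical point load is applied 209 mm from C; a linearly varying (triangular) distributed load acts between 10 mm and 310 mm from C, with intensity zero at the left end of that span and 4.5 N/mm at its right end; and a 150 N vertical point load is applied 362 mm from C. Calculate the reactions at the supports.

C_x = 0, C_y = 609.6 N, D_y = 515.4 N

Resultant of the triangular load: ½ × 4.5 × 300 = 675 N, acting at 210 mm from C (one-third of the span from the peak).
Taking moments about C: D_y·502 − 300·209 − (½·4.5·300)·210 − 150·362 = 0 → D_y = 258750/502 = 515.438 ≈ 515.4 N.
ΣF_y = 0: C_y + 515.438 − 300 − ½·4.5·300 − 150 = 0 → C_y = 609.6 N.
ΣF_x = 0: no horizontal applied forces, so C_x = 0.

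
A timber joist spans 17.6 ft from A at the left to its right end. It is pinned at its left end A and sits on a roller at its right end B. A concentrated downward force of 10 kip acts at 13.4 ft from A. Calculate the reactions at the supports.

Taking moments about A: B_y·17.6 − 10·13.4 = 0 → B_y = 134/17.6 = 7.61364 ≈ 7.614 kip.
ΣF_y = 0: A_y + 7.61364 − 10 = 0 → A_y = 2.386 kip.
ΣF_x = 0: no horizontal applied forces, so A_x = 0.

A_x = 0, A_y = 2.386 kip, B_y = 7.614 kip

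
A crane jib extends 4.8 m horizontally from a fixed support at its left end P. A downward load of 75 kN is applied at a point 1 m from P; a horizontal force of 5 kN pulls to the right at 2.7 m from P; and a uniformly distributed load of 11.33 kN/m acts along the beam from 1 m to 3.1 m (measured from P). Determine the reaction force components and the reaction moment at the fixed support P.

P_x = -5.000 kN, P_y = 98.79 kN, M_P = 123.8 kN·m

Resultant of the distributed load: 11.33 × 2.1 = 23.793 kN at 2.05 m from P.
ΣF_x = 0: P_x + 5 = 0 → P_x = -5.000 kN.
ΣF_y = 0: P_y − 75 − 11.33·2.1 = 0 → P_y = 98.79 kN.
ΣM about P: M_P − 75·1 − (11.33·2.1)·2.05 = 0 → M_P = 123.8 kN·m.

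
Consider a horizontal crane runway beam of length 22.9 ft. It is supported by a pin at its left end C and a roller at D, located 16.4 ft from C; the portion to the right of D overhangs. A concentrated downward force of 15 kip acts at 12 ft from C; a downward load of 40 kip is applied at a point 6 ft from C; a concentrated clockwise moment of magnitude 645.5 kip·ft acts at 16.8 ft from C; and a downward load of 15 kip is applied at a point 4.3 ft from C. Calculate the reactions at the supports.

ΣM about C: D_y·16.4 − 15·12 − 40·6 − 645.5 − 15·4.3 = 0 → D_y = 1130/16.4 = 68.9024 ≈ 68.90 kip.
ΣF_y = 0: C_y + 68.9024 − 15 − 40 − 15 = 0 → C_y = 1.098 kip.
ΣF_x = 0: no horizontal applied forces, so C_x = 0.

C_x = 0, C_y = 1.098 kip, D_y = 68.90 kip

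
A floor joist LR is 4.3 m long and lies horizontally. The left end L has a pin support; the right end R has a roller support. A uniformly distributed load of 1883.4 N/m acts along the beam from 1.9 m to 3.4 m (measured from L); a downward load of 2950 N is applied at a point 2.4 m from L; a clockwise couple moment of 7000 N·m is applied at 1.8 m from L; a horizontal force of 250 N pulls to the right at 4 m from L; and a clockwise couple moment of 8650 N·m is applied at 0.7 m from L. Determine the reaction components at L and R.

L_x = -250.0 N, L_y = -1252 N, R_y = 7027 N

Resultant of the distributed load: 1883.4 × 1.5 = 2825.1 N at 2.65 m from L.
Taking moments about L: R_y·4.3 − (1883.4·1.5)·2.65 − 2950·2.4 − 7000 − 8650 = 0 → R_y = 30216.515/4.3 = 7027.1 ≈ 7027 N.
ΣF_y = 0: L_y + 7027.1 − 1883.4·1.5 − 2950 = 0 → L_y = -1252 N.
ΣF_x = 0: L_x + 250 = 0 → L_x = -250.0 N.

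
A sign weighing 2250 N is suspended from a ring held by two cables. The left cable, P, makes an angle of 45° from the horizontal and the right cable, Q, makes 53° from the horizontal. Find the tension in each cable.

ΣF_x = 0: −T_P·cos45° + T_Q·cos53° = 0 → T_Q = 1.17496·T_P.
ΣF_y = 0: T_P·sin45° + T_Q·sin53° = 2250.
Substitute: T_P·(0.707107 + 1.17496·0.798636) = 2250 → T_P = 1367.39 ≈ 1367 N.
Then T_Q = 1.17496 × 1367.39 = 1607 N.

T_P = 1367 N, T_Q = 1607 N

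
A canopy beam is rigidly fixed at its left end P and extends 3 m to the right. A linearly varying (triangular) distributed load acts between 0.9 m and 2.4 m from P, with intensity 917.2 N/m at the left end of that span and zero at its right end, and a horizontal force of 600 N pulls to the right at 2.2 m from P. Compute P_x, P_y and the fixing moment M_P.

P_x = -600.0 N, P_y = 687.9 N, M_P = 963.1 N·m

Resultant of the triangular load: ½ × 917.2 × 1.5 = 687.9 N, acting at 1.4 m from P (one-third of the span from the peak).
ΣF_x = 0: P_x + 600 = 0 → P_x = -600.0 N.
ΣF_y = 0: P_y − ½·917.2·1.5 = 0 → P_y = 687.9 N.
ΣM about P: M_P − (½·917.2·1.5)·1.4 = 0 → M_P = 963.1 N·m.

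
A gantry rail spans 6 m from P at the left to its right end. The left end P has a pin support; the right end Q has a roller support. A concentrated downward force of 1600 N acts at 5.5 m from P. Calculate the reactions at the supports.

ΣM about P: Q_y·6 − 1600·5.5 = 0 → Q_y = 8800/6 = 1466.67 ≈ 1467 N.
ΣF_y = 0: P_y + 1466.67 − 1600 = 0 → P_y = 133.3 N.
ΣF_x = 0: no horizontal applied forces, so P_x = 0.

P_x = 0, P_y = 133.3 N, Q_y = 1467 N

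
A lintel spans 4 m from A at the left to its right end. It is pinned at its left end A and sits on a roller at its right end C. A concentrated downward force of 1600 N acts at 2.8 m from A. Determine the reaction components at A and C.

ΣM about A: C_y·4 − 1600·2.8 = 0 → C_y = 4480/4 = 1120 N.
ΣF_y = 0: A_y + 1120 − 1600 = 0 → A_y = 480.0 N.
ΣF_x = 0: no horizontal applied forces, so A_x = 0.

A_x = 0, A_y = 480.0 N, C_y = 1120 N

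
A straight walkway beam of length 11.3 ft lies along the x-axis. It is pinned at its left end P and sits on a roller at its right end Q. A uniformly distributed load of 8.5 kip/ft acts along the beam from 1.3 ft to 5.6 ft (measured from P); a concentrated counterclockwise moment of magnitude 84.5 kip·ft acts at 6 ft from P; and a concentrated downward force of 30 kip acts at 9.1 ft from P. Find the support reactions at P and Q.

P_x = 0, P_y = 38.71 kip, Q_y = 27.84 kip

Resultant of the distributed load: 8.5 × 4.3 = 36.55 kip at 3.45 ft from P.
Moments about P: Q_y·11.3 − (8.5·4.3)·3.45 + 84.5 − 30·9.1 = 0 → Q_y = 314.5975/11.3 = 27.8405 ≈ 27.84 kip.
ΣF_y = 0: P_y + 27.8405 − 8.5·4.3 − 30 = 0 → P_y = 38.71 kip.
ΣF_x = 0: no horizontal applied forces, so P_x = 0.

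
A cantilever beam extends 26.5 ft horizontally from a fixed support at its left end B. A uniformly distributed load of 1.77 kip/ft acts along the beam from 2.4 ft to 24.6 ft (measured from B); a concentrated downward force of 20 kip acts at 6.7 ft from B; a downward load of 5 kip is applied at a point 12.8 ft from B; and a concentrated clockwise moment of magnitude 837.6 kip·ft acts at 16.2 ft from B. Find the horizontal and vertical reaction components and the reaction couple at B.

B_x = 0, B_y = 64.29 kip, M_B = 1566 kip·ft

Resultant of the distributed load: 1.77 × 22.2 = 39.294 kip at 13.5 ft from B.
ΣF_x = 0: B_x = 0.
ΣF_y = 0: B_y − 1.77·22.2 − 20 − 5 = 0 → B_y = 64.29 kip.
ΣM about B: M_B − (1.77·22.2)·13.5 − 20·6.7 − 5·12.8 − 837.6 = 0 → M_B = 1566 kip·ft.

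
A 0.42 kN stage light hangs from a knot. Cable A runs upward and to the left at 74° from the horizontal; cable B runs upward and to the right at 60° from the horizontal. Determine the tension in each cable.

ΣF_x = 0: −T_A·cos74° + T_B·cos60° = 0 → T_B = 0.551275·T_A.
ΣF_y = 0: T_A·sin74° + T_B·sin60° = 0.42.
Substitute: T_A·(0.961262 + 0.551275·0.866025) = 0.42 → T_A = 0.291934 ≈ 0.2919 kN.
Then T_B = 0.551275 × 0.291934 = 0.1609 kN.

T_A = 0.2919 kN, T_B = 0.1609 kN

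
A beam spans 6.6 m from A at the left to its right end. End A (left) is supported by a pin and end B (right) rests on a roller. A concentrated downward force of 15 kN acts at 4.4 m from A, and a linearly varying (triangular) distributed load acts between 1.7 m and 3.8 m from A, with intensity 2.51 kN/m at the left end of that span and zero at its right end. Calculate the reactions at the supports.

A_x = 0, A_y = 6.677 kN, B_y = 10.96 kN

Resultant of the triangular load: ½ × 2.51 × 2.1 = 2.6355 kN, acting at 2.4 m from A (one-third of the span from the peak).
Moments about A: B_y·6.6 − 15·4.4 − (½·2.51·2.1)·2.4 = 0 → B_y = 72.3252/6.6 = 10.9584 ≈ 10.96 kN.
ΣF_y = 0: A_y + 10.9584 − 15 − ½·2.51·2.1 = 0 → A_y = 6.677 kN.
ΣF_x = 0: no horizontal applied forces, so A_x = 0.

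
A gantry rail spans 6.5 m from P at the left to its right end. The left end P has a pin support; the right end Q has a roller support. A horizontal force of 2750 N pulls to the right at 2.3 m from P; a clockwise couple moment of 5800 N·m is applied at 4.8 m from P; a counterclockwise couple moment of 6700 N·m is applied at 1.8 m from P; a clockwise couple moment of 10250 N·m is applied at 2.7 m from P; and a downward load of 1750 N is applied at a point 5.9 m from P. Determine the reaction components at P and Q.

P_x = -2750 N, P_y = -1277 N, Q_y = 3027 N

Moments about P: Q_y·6.5 − 5800 + 6700 − 10250 − 1750·5.9 = 0 → Q_y = 19675/6.5 = 3026.92 ≈ 3027 N.
ΣF_y = 0: P_y + 3026.92 − 1750 = 0 → P_y = -1277 N.
ΣF_x = 0: P_x + 2750 = 0 → P_x = -2750 N.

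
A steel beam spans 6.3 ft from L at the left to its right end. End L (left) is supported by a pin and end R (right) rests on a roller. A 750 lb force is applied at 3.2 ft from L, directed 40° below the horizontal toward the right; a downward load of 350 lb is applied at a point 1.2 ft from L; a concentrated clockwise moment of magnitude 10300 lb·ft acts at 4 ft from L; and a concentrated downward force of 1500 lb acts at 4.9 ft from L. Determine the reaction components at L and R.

Taking moments about L: R_y·6.3 − 750·sin40°·3.2 − 350·1.2 − 10300 − 1500·4.9 = 0 → R_y = 19612.7/6.3 = 3113.13 ≈ 3113 lb.
ΣF_y = 0: L_y + 3113.13 − 750·sin40° − 350 − 1500 = 0 → L_y = -781.0 lb.
ΣF_x = 0: L_x + 750·cos40° = 0 → L_x = -574.5 lb.

L_x = -574.5 lb, L_y = -781.0 lb, R_y = 3113 lb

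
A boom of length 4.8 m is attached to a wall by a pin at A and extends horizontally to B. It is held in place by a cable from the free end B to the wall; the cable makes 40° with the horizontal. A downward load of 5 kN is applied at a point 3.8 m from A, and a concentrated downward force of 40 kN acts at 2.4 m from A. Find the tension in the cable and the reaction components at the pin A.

T = 37.27 kN, A_x = 28.55 kN, A_y = 21.04 kN

ΣM about A: T·sin40°·4.8 − 5·3.8 − 40·2.4 = 0 → T = 115/(4.8·0.642788) = 37.2725 ≈ 37.27 kN.
ΣF_x = 0: A_x − T·cos40° = 0 → A_x = 37.2725 × 0.766044 = 28.55 kN.
ΣF_y = 0: A_y + T·sin40° − 5 − 40 = 0 → A_y = 45 − 37.2725 × 0.642788 = 21.04 kN.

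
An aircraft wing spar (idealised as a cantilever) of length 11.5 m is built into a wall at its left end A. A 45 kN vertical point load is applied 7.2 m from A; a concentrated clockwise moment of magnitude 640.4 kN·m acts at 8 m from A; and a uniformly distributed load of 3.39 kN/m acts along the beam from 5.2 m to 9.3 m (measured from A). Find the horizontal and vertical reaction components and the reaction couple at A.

Resultant of the distributed load: 3.39 × 4.1 = 13.899 kN at 7.25 m from A.
ΣF_x = 0: A_x = 0.
ΣF_y = 0: A_y − 45 − 3.39·4.1 = 0 → A_y = 58.90 kN.
ΣM about A: M_A − 45·7.2 − 640.4 − (3.39·4.1)·7.25 = 0 → M_A = 1065 kN·m.

A_x = 0, A_y = 58.90 kN, M_A = 1065 kN·m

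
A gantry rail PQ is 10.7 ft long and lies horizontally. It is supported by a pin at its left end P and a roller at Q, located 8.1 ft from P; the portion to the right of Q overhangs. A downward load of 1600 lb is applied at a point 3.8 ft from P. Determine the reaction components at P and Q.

P_x = 0, P_y = 849.4 lb, Q_y = 750.6 lb

Taking moments about P: Q_y·8.1 − 1600·3.8 = 0 → Q_y = 6080/8.1 = 750.617 ≈ 750.6 lb.
ΣF_y = 0: P_y + 750.617 − 1600 = 0 → P_y = 849.4 lb.
ΣF_x = 0: no horizontal applied forces, so P_x = 0.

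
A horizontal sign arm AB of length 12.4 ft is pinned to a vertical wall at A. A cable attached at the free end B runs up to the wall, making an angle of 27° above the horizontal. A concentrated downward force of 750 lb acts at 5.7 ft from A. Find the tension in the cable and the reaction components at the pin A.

T = 759.4 lb, A_x = 676.6 lb, A_y = 405.2 lb

ΣM about A: T·sin27°·12.4 − 750·5.7 = 0 → T = 4275/(12.4·0.45399) = 759.396 ≈ 759.4 lb.
ΣF_x = 0: A_x − T·cos27° = 0 → A_x = 759.396 × 0.891007 = 676.6 lb.
ΣF_y = 0: A_y + T·sin27° − 750 = 0 → A_y = 750 − 759.396 × 0.45399 = 405.2 lb.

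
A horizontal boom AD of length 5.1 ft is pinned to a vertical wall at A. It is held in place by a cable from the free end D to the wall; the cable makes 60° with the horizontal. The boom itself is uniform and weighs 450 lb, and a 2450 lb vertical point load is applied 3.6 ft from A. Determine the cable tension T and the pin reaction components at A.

T = 2257 lb, A_x = 1128 lb, A_y = 945.6 lb

ΣM about A: T·sin60°·5.1 − 450·2.55 − 2450·3.6 = 0 → T = 9967.5/(5.1·0.866025) = 2256.76 ≈ 2257 lb.
ΣF_x = 0: A_x − T·cos60° = 0 → A_x = 2256.76 × 0.5 = 1128 lb.
ΣF_y = 0: A_y + T·sin60° − 450 − 2450 = 0 → A_y = 2900 − 2256.76 × 0.866025 = 945.6 lb.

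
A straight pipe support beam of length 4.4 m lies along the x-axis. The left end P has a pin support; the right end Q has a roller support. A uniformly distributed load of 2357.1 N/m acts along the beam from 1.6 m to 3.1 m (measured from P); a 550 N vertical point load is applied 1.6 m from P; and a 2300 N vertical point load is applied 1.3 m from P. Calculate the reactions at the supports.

Resultant of the distributed load: 2357.1 × 1.5 = 3535.65 N at 2.35 m from P.
Taking moments about P: Q_y·4.4 − (2357.1·1.5)·2.35 − 550·1.6 − 2300·1.3 = 0 → Q_y = 12178.7775/4.4 = 2767.9 ≈ 2768 N.
ΣF_y = 0: P_y + 2767.9 − 2357.1·1.5 − 550 − 2300 = 0 → P_y = 3618 N.
ΣF_x = 0: no horizontal applied forces, so P_x = 0.

P_x = 0, P_y = 3618 N, Q_y = 2768 N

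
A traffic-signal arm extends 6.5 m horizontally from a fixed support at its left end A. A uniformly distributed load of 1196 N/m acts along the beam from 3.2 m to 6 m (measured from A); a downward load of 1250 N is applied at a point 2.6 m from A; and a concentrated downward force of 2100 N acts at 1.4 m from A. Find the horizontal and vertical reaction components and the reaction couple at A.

A_x = 0, A_y = 6699 N, M_A = 21590 N·m

Resultant of the distributed load: 1196 × 2.8 = 3348.8 N at 4.6 m from A.
ΣF_x = 0: A_x = 0.
ΣF_y = 0: A_y − 1196·2.8 − 1250 − 2100 = 0 → A_y = 6699 N.
ΣM about A: M_A − (1196·2.8)·4.6 − 1250·2.6 − 2100·1.4 = 0 → M_A = 21590 N·m.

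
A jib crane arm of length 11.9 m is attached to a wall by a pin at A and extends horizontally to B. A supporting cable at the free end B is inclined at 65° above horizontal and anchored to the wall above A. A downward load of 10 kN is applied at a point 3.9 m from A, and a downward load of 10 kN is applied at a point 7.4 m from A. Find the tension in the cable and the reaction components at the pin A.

T = 10.48 kN, A_x = 4.428 kN, A_y = 10.50 kN

ΣM about A: T·sin65°·11.9 − 10·3.9 − 10·7.4 = 0 → T = 113/(11.9·0.906308) = 10.4775 ≈ 10.48 kN.
ΣF_x = 0: A_x − T·cos65° = 0 → A_x = 10.4775 × 0.422618 = 4.428 kN.
ΣF_y = 0: A_y + T·sin65° − 10 − 10 = 0 → A_y = 20 − 10.4775 × 0.906308 = 10.50 kN.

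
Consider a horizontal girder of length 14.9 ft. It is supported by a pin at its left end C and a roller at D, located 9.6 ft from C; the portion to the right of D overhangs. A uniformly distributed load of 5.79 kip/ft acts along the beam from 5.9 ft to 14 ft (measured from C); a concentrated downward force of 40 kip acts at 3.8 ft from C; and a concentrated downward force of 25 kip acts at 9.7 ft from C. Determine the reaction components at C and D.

C_x = 0, C_y = 22.20 kip, D_y = 89.70 kip

Resultant of the distributed load: 5.79 × 8.1 = 46.899 kip at 9.95 ft from C.
ΣM about C: D_y·9.6 − (5.79·8.1)·9.95 − 40·3.8 − 25·9.7 = 0 → D_y = 861.14505/9.6 = 89.7026 ≈ 89.70 kip.
ΣF_y = 0: C_y + 89.7026 − 5.79·8.1 − 40 − 25 = 0 → C_y = 22.20 kip.
ΣF_x = 0: no horizontal applied forces, so C_x = 0.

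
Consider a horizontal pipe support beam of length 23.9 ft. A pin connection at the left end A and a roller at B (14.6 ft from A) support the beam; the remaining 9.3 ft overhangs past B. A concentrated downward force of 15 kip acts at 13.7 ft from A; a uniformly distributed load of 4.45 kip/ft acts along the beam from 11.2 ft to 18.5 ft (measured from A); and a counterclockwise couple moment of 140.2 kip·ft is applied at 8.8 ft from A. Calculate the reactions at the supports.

A_x = 0, A_y = 9.971 kip, B_y = 37.51 kip

Resultant of the distributed load: 4.45 × 7.3 = 32.485 kip at 14.85 ft from A.
ΣM about A: B_y·14.6 − 15·13.7 − (4.45·7.3)·14.85 + 140.2 = 0 → B_y = 547.70225/14.6 = 37.5139 ≈ 37.51 kip.
ΣF_y = 0: A_y + 37.5139 − 15 − 4.45·7.3 = 0 → A_y = 9.971 kip.
ΣF_x = 0: no horizontal applied forces, so A_x = 0.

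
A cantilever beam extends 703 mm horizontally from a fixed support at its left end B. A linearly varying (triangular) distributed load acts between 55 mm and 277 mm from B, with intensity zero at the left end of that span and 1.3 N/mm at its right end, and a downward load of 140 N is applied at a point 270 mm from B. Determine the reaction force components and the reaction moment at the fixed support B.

B_x = 0, B_y = 284.3 N, M_B = 67090 N·mm

Resultant of the triangular load: ½ × 1.3 × 222 = 144.3 N, acting at 203 mm from B (one-third of the span from the peak).
ΣF_x = 0: B_x = 0.
ΣF_y = 0: B_y − ½·1.3·222 − 140 = 0 → B_y = 284.3 N.
ΣM about B: M_B − (½·1.3·222)·203 − 140·270 = 0 → M_B = 67090 N·mm.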